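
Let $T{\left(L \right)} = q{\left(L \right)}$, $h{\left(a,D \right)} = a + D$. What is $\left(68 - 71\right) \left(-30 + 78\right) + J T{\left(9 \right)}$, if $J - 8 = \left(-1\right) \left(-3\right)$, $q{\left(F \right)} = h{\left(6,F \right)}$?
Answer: $21$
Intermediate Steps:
$h{\left(a,D \right)} = D + a$
$q{\left(F \right)} = 6 + F$ ($q{\left(F \right)} = F + 6 = 6 + F$)
$T{\left(L \right)} = 6 + L$
$J = 11$ ($J = 8 - -3 = 8 + 3 = 11$)
$\left(68 - 71\right) \left(-30 + 78\right) + J T{\left(9 \right)} = \left(68 - 71\right) \left(-30 + 78\right) + 11 \left(6 + 9\right) = \left(-3\right) 48 + 11 \cdot 15 = -144 + 165 = 21$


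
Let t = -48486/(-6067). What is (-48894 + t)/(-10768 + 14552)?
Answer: -74147853/5739382 ≈ -12.919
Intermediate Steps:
t = 48486/6067 (t = -48486*(-1/6067) = 48486/6067 ≈ 7.9918)
(-48894 + t)/(-10768 + 14552) = (-48894 + 48486/6067)/(-10768 + 14552) = -296591412/6067/3784 = -296591412/6067*1/3784 = -74147853/5739382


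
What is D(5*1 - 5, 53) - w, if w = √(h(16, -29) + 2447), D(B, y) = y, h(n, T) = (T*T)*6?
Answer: 53 - √7493 ≈ -33.562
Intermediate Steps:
h(n, T) = 6*T² (h(n, T) = T²*6 = 6*T²)
w = √7493 (w = √(6*(-29)² + 2447) = √(6*841 + 2447) = √(5046 + 2447) = √7493 ≈ 86.562)
D(5*1 - 5, 53) - w = 53 - √7493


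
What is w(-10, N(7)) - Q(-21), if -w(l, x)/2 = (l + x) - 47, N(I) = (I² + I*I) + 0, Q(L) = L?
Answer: -61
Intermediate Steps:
N(I) = 2*I² (N(I) = (I² + I²) + 0 = 2*I² + 0 = 2*I²)
w(l, x) = 94 - 2*l - 2*x (w(l, x) = -2*((l + x) - 47) = -2*(-47 + l + x) = 94 - 2*l - 2*x)
w(-10, N(7)) - Q(-21) = (94 - 2*(-10) - 4*7²) - 1*(-21) = (94 + 20 - 4*49) + 21 = (94 + 20 - 2*98) + 21 = (94 + 20 - 196) + 21 = -82 + 21 = -61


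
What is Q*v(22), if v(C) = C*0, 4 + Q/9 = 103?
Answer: 0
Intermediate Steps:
Q = 891 (Q = -36 + 9*103 = -36 + 927 = 891)
v(C) = 0
Q*v(22) = 891*0 = 0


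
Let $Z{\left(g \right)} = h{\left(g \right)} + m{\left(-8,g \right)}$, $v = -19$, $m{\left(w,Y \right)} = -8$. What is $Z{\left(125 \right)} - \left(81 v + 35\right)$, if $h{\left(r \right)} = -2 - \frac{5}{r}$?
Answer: $\frac{37349}{25} \approx 1494.0$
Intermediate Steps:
$h{\left(r \right)} = -2 - \frac{5}{r}$
$Z{\left(g \right)} = -10 - \frac{5}{g}$ ($Z{\left(g \right)} = \left(-2 - \frac{5}{g}\right) - 8 = -10 - \frac{5}{g}$)
$Z{\left(125 \right)} - \left(81 v + 35\right) = \left(-10 - \frac{5}{125}\right) - \left(81 \left(-19\right) + 35\right) = \left(-10 - \frac{1}{25}\right) - \left(-1539 + 35\right) = \left(-10 - \frac{1}{25}\right) - -1504 = - \frac{251}{25} + 1504 = \frac{37349}{25}$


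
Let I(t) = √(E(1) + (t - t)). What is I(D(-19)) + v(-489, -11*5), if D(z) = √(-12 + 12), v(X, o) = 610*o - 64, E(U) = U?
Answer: -33613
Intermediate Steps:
v(X, o) = -64 + 610*o
D(z) = 0 (D(z) = √0 = 0)
I(t) = 1 (I(t) = √(1 + (t - t)) = √(1 + 0) = √1 = 1)
I(D(-19)) + v(-489, -11*5) = 1 + (-64 + 610*(-11*5)) = 1 + (-64 + 610*(-55)) = 1 + (-64 - 33550) = 1 - 33614 = -33613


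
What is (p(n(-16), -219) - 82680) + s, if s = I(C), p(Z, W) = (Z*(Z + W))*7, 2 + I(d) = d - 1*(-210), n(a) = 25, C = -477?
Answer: -116899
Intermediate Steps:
I(d) = 208 + d (I(d) = -2 + (d - 1*(-210)) = -2 + (d + 210) = -2 + (210 + d) = 208 + d)
p(Z, W) = 7*Z*(W + Z) (p(Z, W) = (Z*(W + Z))*7 = 7*Z*(W + Z))
s = -269 (s = 208 - 477 = -269)
(p(n(-16), -219) - 82680) + s = (7*25*(-219 + 25) - 82680) - 269 = (7*25*(-194) - 82680) - 269 = (-33950 - 82680) - 269 = -116630 - 269 = -116899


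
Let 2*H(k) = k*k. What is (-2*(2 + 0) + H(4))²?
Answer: 16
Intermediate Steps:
H(k) = k²/2 (H(k) = (k*k)/2 = k²/2)
(-2*(2 + 0) + H(4))² = (-2*(2 + 0) + (½)*4²)² = (-2*2 + (½)*16)² = (-4 + 8)² = 4² = 16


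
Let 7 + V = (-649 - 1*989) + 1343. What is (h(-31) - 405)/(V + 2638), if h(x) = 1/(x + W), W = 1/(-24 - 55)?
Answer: -992329/5723200 ≈ -0.17339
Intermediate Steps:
W = -1/79 (W = 1/(-79) = -1/79 ≈ -0.012658)
V = -302 (V = -7 + ((-649 - 1*989) + 1343) = -7 + ((-649 - 989) + 1343) = -7 + (-1638 + 1343) = -7 - 295 = -302)
h(x) = 1/(-1/79 + x) (h(x) = 1/(x - 1/79) = 1/(-1/79 + x))
(h(-31) - 405)/(V + 2638) = (79/(-1 + 79*(-31)) - 405)/(-302 + 2638) = (79/(-1 - 2449) - 405)/2336 = (79/(-2450) - 405)*(1/2336) = (79*(-1/2450) - 405)*(1/2336) = (-79/2450 - 405)*(1/2336) = -992329/2450*1/2336 = -992329/5723200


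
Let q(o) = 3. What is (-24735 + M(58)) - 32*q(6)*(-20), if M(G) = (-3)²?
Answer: -22806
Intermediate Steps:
M(G) = 9
(-24735 + M(58)) - 32*q(6)*(-20) = (-24735 + 9) - 32*3*(-20) = -24726 - 96*(-20) = -24726 + 1920 = -22806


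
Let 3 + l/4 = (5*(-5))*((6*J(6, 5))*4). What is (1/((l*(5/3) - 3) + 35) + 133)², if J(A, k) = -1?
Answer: 284725758409/16096144 ≈ 17689.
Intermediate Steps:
l = 2388 (l = -12 + 4*((5*(-5))*((6*(-1))*4)) = -12 + 4*(-(-150)*4) = -12 + 4*(-25*(-24)) = -12 + 4*600 = -12 + 2400 = 2388)
(1/((l*(5/3) - 3) + 35) + 133)² = (1/((2388*(5/3) - 3) + 35) + 133)² = (1/((3980 - 3) + 35) + 133)² = (1/(3977 + 35) + 133)² = (1/4012 + 133)² = (533597/4012)² = 284725758409/16096144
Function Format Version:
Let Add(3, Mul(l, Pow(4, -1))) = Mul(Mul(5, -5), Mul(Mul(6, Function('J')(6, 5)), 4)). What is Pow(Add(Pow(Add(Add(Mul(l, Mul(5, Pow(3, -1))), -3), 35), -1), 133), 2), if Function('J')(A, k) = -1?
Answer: Rational(284725758409, 16096144) ≈ 17689.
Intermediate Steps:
l = 2388 (l = Add(-12, Mul(4, Mul(Mul(5, -5), Mul(Mul(6, -1), 4)))) = Add(-12, Mul(4, Mul(-25, Mul(-6, 4)))) = Add(-12, Mul(4, Mul(-25, -24))) = Add(-12, Mul(4, 600)) = Add(-12, 2400) = 2388)
Pow(Add(Pow(Add(Add(Mul(l, Mul(5, Pow(3, -1))), -3), 35), -1), 133), 2) = Pow(Add(Pow(Add(Add(Mul(2388, Mul(5, Pow(3, -1))), -3), 35), -1), 133), 2) = Pow(Add(Pow(Add(Add(Mul(2388, Mul(5, Rational(1, 3))), -3), 35), -1), 133), 2) = Pow(Add(Pow(Add(Add(Mul(2388, Rational(5, 3)), -3), 35), -1), 133), 2) = Pow(Add(Pow(Add(Add(3980, -3), 35), -1), 133), 2) = Pow(Add(Pow(Add(3977, 35), -1), 133), 2) = Pow(Add(Pow(4012, -1), 133), 2) = Pow(Add(Rational(1, 4012), 133), 2) = Pow(Rational(533597, 4012), 2) = Rational(284725758409, 16096144)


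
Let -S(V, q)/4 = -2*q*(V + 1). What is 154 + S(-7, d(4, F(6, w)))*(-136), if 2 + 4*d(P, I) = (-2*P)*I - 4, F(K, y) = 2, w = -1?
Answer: -35750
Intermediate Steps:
d(P, I) = -3/2 - I*P/2 (d(P, I) = -½ + ((-2*P)*I - 4)/4 = -½ + (-2*I*P - 4)/4 = -½ + (-4 - 2*I*P)/4 = -½ + (-1 - I*P/2) = -3/2 - I*P/2)
S(V, q) = 8*q*(1 + V) (S(V, q) = -(-8)*q*(V + 1) = -(-8)*q*(1 + V) = 8*q*(1 + V))
154 + S(-7, d(4, F(6, w)))*(-136) = 154 + (8*(-3/2 - ½*2*4)*(1 - 7))*(-136) = 154 + (8*(-3/2 - 4)*(-6))*(-136) = 154 + (8*(-11/2)*(-6))*(-136) = 154 + 264*(-136) = 154 - 35904 = -35750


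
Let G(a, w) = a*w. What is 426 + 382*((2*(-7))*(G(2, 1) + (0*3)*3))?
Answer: -10270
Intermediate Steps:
426 + 382*((2*(-7))*(G(2, 1) + (0*3)*3)) = 426 + 382*((2*(-7))*(2*1 + (0*3)*3)) = 426 + 382*(-14*(2 + 0*3)) = 426 + 382*(-14*(2 + 0)) = 426 + 382*(-14*2) = 426 + 382*(-28) = 426 - 10696 = -10270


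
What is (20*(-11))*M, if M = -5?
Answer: 1100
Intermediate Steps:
(20*(-11))*M = (20*(-11))*(-5) = -220*(-5) = 1100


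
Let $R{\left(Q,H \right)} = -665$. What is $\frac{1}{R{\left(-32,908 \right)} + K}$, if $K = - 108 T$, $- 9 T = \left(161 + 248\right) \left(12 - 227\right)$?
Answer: $- \frac{1}{1055885} \approx -9.4707 \cdot 10^{-7}$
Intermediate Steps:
$T = \frac{87935}{9}$ ($T = - \frac{\left(161 + 248\right) \left(12 - 227\right)}{9} = - \frac{409 \left(-215\right)}{9} = \left(- \frac{1}{9}\right) \left(-87935\right) = \frac{87935}{9} \approx 9770.6$)
$K = -1055220$ ($K = \left(-108\right) \frac{87935}{9} = -1055220$)
$\frac{1}{R{\left(-32,908 \right)} + K} = \frac{1}{-665 - 1055220} = \frac{1}{-1055885} = - \frac{1}{1055885}$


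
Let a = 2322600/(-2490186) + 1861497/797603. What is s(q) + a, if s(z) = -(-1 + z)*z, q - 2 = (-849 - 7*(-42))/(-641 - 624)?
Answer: -44656266849590521/21188897394088237 ≈ -2.1075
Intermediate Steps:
q = 617/253 (q = 2 + (-849 - 7*(-42))/(-641 - 624) = 2 + (-849 + 294)/(-1265) = 2 - 555*(-1/1265) = 2 + 111/253 = 617/253 ≈ 2.4387)
s(z) = -z*(-1 + z)
a = 463826840107/331029970693 (a = 2322600*(-1/2490186) + 1861497*(1/797603) = -387100/415031 + 1861497/797603 = 463826840107/331029970693 ≈ 1.4012)
s(q) + a = 617*(1 - 1*617/253)/253 + 463826840107/331029970693 = 617*(1 - 617/253)/253 + 463826840107/331029970693 = (617/253)*(-364/253) + 463826840107/331029970693 = -224588/64009 + 463826840107/331029970693 = -44656266849590521/21188897394088237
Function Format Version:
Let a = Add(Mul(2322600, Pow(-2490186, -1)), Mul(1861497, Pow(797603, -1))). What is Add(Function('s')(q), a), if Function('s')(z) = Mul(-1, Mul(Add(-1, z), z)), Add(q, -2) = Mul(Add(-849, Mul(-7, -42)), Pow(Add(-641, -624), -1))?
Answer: Rational(-44656266849590521, 21188897394088237) ≈ -2.1075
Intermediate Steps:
q = Rational(617, 253) (q = Add(2, Mul(Add(-849, Mul(-7, -42)), Pow(Add(-641, -624), -1))) = Add(2, Mul(Add(-849, 294), Pow(-1265, -1))) = Add(2, Mul(-555, Rational(-1, 1265))) = Add(2, Rational(111, 253)) = Rational(617, 253) ≈ 2.4387)
Function('s')(z) = Mul(-1, z, Add(-1, z)) (Function('s')(z) = Mul(-1, Mul(z, Add(-1, z))) = Mul(-1, z, Add(-1, z)))
a = Rational(463826840107, 331029970693) (a = Add(Mul(2322600, Rational(-1, 2490186)), Mul(1861497, Rational(1, 797603))) = Add(Rational(-387100, 415031), Rational(1861497, 797603)) = Rational(463826840107, 331029970693) ≈ 1.4012)
Add(Function('s')(q), a) = Add(Mul(Rational(617, 253), Add(1, Mul(-1, Rational(617, 253)))), Rational(463826840107, 331029970693)) = Add(Mul(Rational(617, 253), Add(1, Rational(-617, 253))), Rational(463826840107, 331029970693)) = Add(Mul(Rational(617, 253), Rational(-364, 253)), Rational(463826840107, 331029970693)) = Add(Rational(-224588, 64009), Rational(463826840107, 331029970693)) = Rational(-44656266849590521, 21188897394088237)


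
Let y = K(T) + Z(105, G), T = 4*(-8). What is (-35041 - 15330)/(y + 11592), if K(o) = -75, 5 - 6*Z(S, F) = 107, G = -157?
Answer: -50371/11500 ≈ -4.3801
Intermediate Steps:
Z(S, F) = -17 (Z(S, F) = ⅚ - ⅙*107 = ⅚ - 107/6 = -17)
T = -32
y = -92 (y = -75 - 17 = -92)
(-35041 - 15330)/(y + 11592) = (-35041 - 15330)/(-92 + 11592) = -50371/11500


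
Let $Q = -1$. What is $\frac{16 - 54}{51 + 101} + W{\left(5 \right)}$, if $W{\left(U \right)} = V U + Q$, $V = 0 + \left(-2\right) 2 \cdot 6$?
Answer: $- \frac{485}{4} \approx -121.25$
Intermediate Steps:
$V = -24$ ($V = 0 - 24 = -24$)
$W{\left(U \right)} = -1 - 24 U$ ($W{\left(U \right)} = - 24 U - 1 = -1 - 24 U$)
$\frac{16 - 54}{51 + 101} + W{\left(5 \right)} = \frac{16 - 54}{51 + 101} - 121 = \frac{16 - 54}{152} - 121 = \frac{1}{152} \left(-38\right) - 121 = - \frac{1}{4} - 121 = - \frac{485}{4}$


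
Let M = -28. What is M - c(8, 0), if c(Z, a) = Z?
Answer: -36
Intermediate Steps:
M - c(8, 0) = -28 - 1*8 = -28 - 8 = -36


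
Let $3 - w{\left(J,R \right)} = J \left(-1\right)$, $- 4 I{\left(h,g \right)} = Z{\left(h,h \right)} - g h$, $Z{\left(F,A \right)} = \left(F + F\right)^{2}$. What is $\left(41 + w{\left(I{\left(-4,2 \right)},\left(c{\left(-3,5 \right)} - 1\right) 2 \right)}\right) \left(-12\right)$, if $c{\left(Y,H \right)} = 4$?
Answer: $-312$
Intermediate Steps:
$Z{\left(F,A \right)} = 4 F^{2}$ ($Z{\left(F,A \right)} = \left(2 F\right)^{2} = 4 F^{2}$)
$I{\left(h,g \right)} = - h^{2} + \frac{g h}{4}$ ($I{\left(h,g \right)} = - \frac{4 h^{2} - g h}{4} = - h^{2} + \frac{g h}{4}$)
$w{\left(J,R \right)} = 3 + J$ ($w{\left(J,R \right)} = 3 - J \left(-1\right) = 3 - - J = 3 + J$)
$\left(41 + w{\left(I{\left(-4,2 \right)},\left(c{\left(-3,5 \right)} - 1\right) 2 \right)}\right) \left(-12\right) = \left(41 + \left(3 + \frac{1}{4} \left(-4\right) \left(2 - -16\right)\right)\right) \left(-12\right) = \left(41 + \left(3 + \frac{1}{4} \left(-4\right) \left(2 + 16\right)\right)\right) \left(-12\right) = \left(41 + \left(3 + \frac{1}{4} \left(-4\right) 18\right)\right) \left(-12\right) = \left(41 + \left(3 - 18\right)\right) \left(-12\right) = \left(41 - 15\right) \left(-12\right) = 26 \left(-12\right) = -312$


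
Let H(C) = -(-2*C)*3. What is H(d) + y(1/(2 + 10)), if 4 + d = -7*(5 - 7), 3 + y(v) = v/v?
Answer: 58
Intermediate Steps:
y(v) = -2 (y(v) = -3 + v/v = -3 + 1 = -2)
d = 10 (d = -4 - 7*(5 - 7) = -4 - 7*(-2) = -4 + 14 = 10)
H(C) = 6*C (H(C) = -(-6)*C = 6*C)
H(d) + y(1/(2 + 10)) = 6*10 - 2 = 60 - 2 = 58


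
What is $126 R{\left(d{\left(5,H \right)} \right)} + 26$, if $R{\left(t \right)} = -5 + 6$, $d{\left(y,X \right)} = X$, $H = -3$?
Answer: $152$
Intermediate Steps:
$R{\left(t \right)} = 1$
$126 R{\left(d{\left(5,H \right)} \right)} + 26 = 126 \cdot 1 + 26 = 126 + 26 = 152$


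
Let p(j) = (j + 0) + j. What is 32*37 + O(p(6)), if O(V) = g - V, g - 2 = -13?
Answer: 1161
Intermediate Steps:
g = -11 (g = 2 - 13 = -11)
p(j) = 2*j (p(j) = j + j = 2*j)
O(V) = -11 - V
32*37 + O(p(6)) = 32*37 + (-11 - 2*6) = 1184 + (-11 - 1*12) = 1184 + (-11 - 12) = 1184 - 23 = 1161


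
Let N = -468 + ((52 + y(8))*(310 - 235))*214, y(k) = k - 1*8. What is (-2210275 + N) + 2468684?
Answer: 1092541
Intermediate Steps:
y(k) = -8 + k (y(k) = k - 8 = -8 + k)
N = 834132 (N = -468 + ((52 + (-8 + 8))*(310 - 235))*214 = -468 + ((52 + 0)*75)*214 = -468 + (52*75)*214 = -468 + 3900*214 = -468 + 834600 = 834132)
(-2210275 + N) + 2468684 = (-2210275 + 834132) + 2468684 = -1376143 + 2468684 = 1092541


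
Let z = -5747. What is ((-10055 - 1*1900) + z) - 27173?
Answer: -44875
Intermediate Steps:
((-10055 - 1*1900) + z) - 27173 = ((-10055 - 1*1900) - 5747) - 27173 = ((-10055 - 1900) - 5747) - 27173 = (-11955 - 5747) - 27173 = -17702 - 27173 = -44875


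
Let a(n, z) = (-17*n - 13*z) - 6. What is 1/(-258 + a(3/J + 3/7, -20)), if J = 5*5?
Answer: -175/2332 ≈ -0.075043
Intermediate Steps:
J = 25
a(n, z) = -6 - 17*n - 13*z
1/(-258 + a(3/J + 3/7, -20)) = 1/(-258 + (-6 - 17*(3/25 + 3/7) - 13*(-20))) = 1/(-258 + (-6 - 17*(3*(1/25) + 3*(⅐)) + 260)) = 1/(-258 + (-6 - 17*(3/25 + 3/7) + 260)) = 1/(-258 + (-6 - 17*96/175 + 260)) = 1/(-258 + (-6 - 1632/175 + 260)) = 1/(-258 + 42818/175) = 1/(-2332/175) = -175/2332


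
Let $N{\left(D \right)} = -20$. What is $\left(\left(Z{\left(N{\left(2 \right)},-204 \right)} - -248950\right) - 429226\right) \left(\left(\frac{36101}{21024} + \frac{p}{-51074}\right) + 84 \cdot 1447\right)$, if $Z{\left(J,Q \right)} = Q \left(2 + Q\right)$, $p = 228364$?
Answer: $- \frac{252085525178569459}{14913608} \approx -1.6903 \cdot 10^{10}$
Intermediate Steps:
$\left(\left(Z{\left(N{\left(2 \right)},-204 \right)} - -248950\right) - 429226\right) \left(\left(\frac{36101}{21024} + \frac{p}{-51074}\right) + 84 \cdot 1447\right) = \left(\left(- 204 \left(2 - 204\right) - -248950\right) - 429226\right) \left(\left(\frac{36101}{21024} + \frac{228364}{-51074}\right) + 84 \cdot 1447\right) = \left(\left(\left(-204\right) \left(-202\right) + 248950\right) - 429226\right) \left(\left(36101 \cdot \frac{1}{21024} + 228364 \left(- \frac{1}{51074}\right)\right) + 121548\right) = \left(\left(41208 + 248950\right) - 429226\right) \left(\left(\frac{36101}{21024} - \frac{114182}{25537}\right) + 121548\right) = \left(290158 - 429226\right) \left(- \frac{1478651131}{536889888} + 121548\right) = \left(-139068\right) \frac{65256413455493}{536889888} = - \frac{252085525178569459}{14913608}$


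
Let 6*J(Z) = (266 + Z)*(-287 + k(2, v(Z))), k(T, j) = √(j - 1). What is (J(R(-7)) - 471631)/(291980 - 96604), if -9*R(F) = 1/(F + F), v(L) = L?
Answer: -52310345/21100608 + 167585*I*√70/6203578752 ≈ -2.4791 + 0.00022602*I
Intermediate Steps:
R(F) = -1/(18*F) (R(F) = -1/(9*(F + F)) = -1/(2*F)/9 = -1/(18*F))
k(T, j) = √(-1 + j)
J(Z) = (-287 + √(-1 + Z))*(266 + Z)/6 (J(Z) = ((266 + Z)*(-287 + √(-1 + Z)))/6 = ((-287 + √(-1 + Z))*(266 + Z))/6 = (-287 + √(-1 + Z))*(266 + Z)/6)
(J(R(-7)) - 471631)/(291980 - 96604) = ((-38171/3 - (-287)/(108*(-7)) + 133*√(-1 - 1/18/(-7))/3 + (-1/18/(-7))*√(-1 - 1/18/(-7))/6) - 471631)/(291980 - 96604) = ((-38171/3 - (-287)*(-1)/(108*7) + 133*√(-1 - 1/18*(-⅐))/3 + (-1/18*(-⅐))*√(-1 - 1/18*(-⅐))/6) - 471631)/195376 = ((-38171/3 - 287/6*1/126 + 133*√(-1 + 1/126)/3 + (⅙)*(1/126)*√(-1 + 1/126)) - 471631)*(1/195376) = ((-38171/3 - 41/108 + 133*√(-125/126)/3 + (⅙)*(1/126)*√(-125/126)) - 471631)*(1/195376) = ((-38171/3 - 41/108 + 133*(5*I*√70/42)/3 + (⅙)*(1/126)*(5*I*√70/42)) - 471631)*(1/195376) = ((-38171/3 - 41/108 + 95*I*√70/18 + 5*I*√70/31752) - 471631)*(1/195376) = ((-1374197/108 + 167585*I*√70/31752) - 471631)*(1/195376) = (-52310345/108 + 167585*I*√70/31752)*(1/195376) = -52310345/21100608 + 167585*I*√70/6203578752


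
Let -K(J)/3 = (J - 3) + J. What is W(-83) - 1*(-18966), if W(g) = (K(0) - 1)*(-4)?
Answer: 18934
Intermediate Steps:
K(J) = 9 - 6*J (K(J) = -3*((J - 3) + J) = -3*((-3 + J) + J) = -3*(-3 + 2*J) = 9 - 6*J)
W(g) = -32 (W(g) = ((9 - 6*0) - 1)*(-4) = ((9 + 0) - 1)*(-4) = (9 - 1)*(-4) = 8*(-4) = -32)
W(-83) - 1*(-18966) = -32 - 1*(-18966) = -32 + 18966 = 18934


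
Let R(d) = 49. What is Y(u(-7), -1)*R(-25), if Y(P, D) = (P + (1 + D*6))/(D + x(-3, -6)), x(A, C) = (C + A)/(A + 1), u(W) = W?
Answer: -168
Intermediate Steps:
x(A, C) = (A + C)/(1 + A)
Y(P, D) = (1 + P + 6*D)/(9/2 + D) (Y(P, D) = (P + (1 + D*6))/(D + (-3 - 6)/(1 - 3)) = (P + (1 + 6*D))/(D - 9/(-2)) = (1 + P + 6*D)/(D - ½*(-9)) = (1 + P + 6*D)/(D + 9/2) = (1 + P + 6*D)/(9/2 + D))
Y(u(-7), -1)*R(-25) = (2*(1 - 7 + 6*(-1))/(9 + 2*(-1)))*49 = (2*(1 - 7 - 6)/(9 - 2))*49 = (2*(-12)/7)*49 = (2*(⅐)*(-12))*49 = -24/7*49 = -168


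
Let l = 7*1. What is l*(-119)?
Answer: -833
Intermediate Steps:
l = 7
l*(-119) = 7*(-119) = -833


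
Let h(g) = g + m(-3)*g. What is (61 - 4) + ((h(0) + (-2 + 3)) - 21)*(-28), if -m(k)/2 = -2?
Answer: 617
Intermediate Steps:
m(k) = 4 (m(k) = -2*(-2) = 4)
h(g) = 5*g (h(g) = g + 4*g = 5*g)
(61 - 4) + ((h(0) + (-2 + 3)) - 21)*(-28) = (61 - 4) + ((5*0 + (-2 + 3)) - 21)*(-28) = 57 + ((0 + 1) - 21)*(-28) = 57 + (1 - 21)*(-28) = 57 - 20*(-28) = 57 + 560 = 617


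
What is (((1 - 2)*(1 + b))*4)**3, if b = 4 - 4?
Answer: -64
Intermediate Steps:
b = 0
(((1 - 2)*(1 + b))*4)**3 = (((1 - 2)*(1 + 0))*4)**3 = (-1*1*4)**3 = (-1*4)**3 = (-4)**3 = -64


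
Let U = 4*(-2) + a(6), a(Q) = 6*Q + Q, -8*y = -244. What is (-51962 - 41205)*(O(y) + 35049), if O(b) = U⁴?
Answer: -127767826295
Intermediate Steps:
y = 61/2 (y = -⅛*(-244) = 61/2 ≈ 30.500)
a(Q) = 7*Q
U = 34 (U = 4*(-2) + 7*6 = -8 + 42 = 34)
O(b) = 1336336 (O(b) = 34⁴ = 1336336)
(-51962 - 41205)*(O(y) + 35049) = (-51962 - 41205)*(1336336 + 35049) = -93167*1371385 = -127767826295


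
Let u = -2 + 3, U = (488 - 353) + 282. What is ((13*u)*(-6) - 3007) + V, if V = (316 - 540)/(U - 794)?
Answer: -1162821/377 ≈ -3084.4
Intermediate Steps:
U = 417 (U = 135 + 282 = 417)
u = 1
V = 224/377 (V = (316 - 540)/(417 - 794) = -224/(-377) = -224*(-1/377) = 224/377 ≈ 0.59416)
((13*u)*(-6) - 3007) + V = ((13*1)*(-6) - 3007) + 224/377 = (13*(-6) - 3007) + 224/377 = (-78 - 3007) + 224/377 = -3085 + 224/377 = -1162821/377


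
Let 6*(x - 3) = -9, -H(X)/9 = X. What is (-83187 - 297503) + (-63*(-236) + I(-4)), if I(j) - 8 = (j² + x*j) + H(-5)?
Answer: -365759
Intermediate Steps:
H(X) = -9*X
x = 3/2 (x = 3 + (⅙)*(-9) = 3 - 3/2 = 3/2 ≈ 1.5000)
I(j) = 53 + j² + 3*j/2 (I(j) = 8 + ((j² + 3*j/2) - 9*(-5)) = 8 + ((j² + 3*j/2) + 45) = 8 + (45 + j² + 3*j/2) = 53 + j² + 3*j/2)
(-83187 - 297503) + (-63*(-236) + I(-4)) = (-83187 - 297503) + (-63*(-236) + (53 + (-4)² + (3/2)*(-4))) = -380690 + (14868 + (53 + 16 - 6)) = -380690 + (14868 + 63) = -380690 + 14931 = -365759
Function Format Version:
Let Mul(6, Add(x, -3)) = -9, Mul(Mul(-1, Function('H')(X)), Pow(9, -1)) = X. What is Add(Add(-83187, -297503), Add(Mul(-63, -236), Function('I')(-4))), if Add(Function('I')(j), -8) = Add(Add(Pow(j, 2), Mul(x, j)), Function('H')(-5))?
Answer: -365759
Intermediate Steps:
Function('H')(X) = Mul(-9, X)
x = Rational(3, 2) (x = Add(3, Mul(Rational(1, 6), -9)) = Add(3, Rational(-3, 2)) = Rational(3, 2) ≈ 1.5000)
Function('I')(j) = Add(53, Pow(j, 2), Mul(Rational(3, 2), j)) (Function('I')(j) = Add(8, Add(Add(Pow(j, 2), Mul(Rational(3, 2), j)), Mul(-9, -5))) = Add(8, Add(Add(Pow(j, 2), Mul(Rational(3, 2), j)), 45)) = Add(8, Add(45, Pow(j, 2), Mul(Rational(3, 2), j))) = Add(53, Pow(j, 2), Mul(Rational(3, 2), j)))
Add(Add(-83187, -297503), Add(Mul(-63, -236), Function('I')(-4))) = Add(Add(-83187, -297503), Add(Mul(-63, -236), Add(53, Pow(-4, 2), Mul(Rational(3, 2), -4)))) = Add(-380690, Add(14868, Add(53, 16, -6))) = Add(-380690, Add(14868, 63)) = Add(-380690, 14931) = -365759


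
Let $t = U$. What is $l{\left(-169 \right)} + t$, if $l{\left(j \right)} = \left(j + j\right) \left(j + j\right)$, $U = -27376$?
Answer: $86868$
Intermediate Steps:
$t = -27376$
$l{\left(j \right)} = 4 j^{2}$ ($l{\left(j \right)} = 2 j 2 j = 4 j^{2}$)
$l{\left(-169 \right)} + t = 4 \left(-169\right)^{2} - 27376 = 4 \cdot 28561 - 27376 = 114244 - 27376 = 86868$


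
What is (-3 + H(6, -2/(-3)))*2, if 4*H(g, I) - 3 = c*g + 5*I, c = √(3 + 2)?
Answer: -17/6 + 3*√5 ≈ 3.8749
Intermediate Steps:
c = √5 ≈ 2.2361
H(g, I) = ¾ + 5*I/4 + g*√5/4 (H(g, I) = ¾ + (√5*g + 5*I)/4 = ¾ + (g*√5 + 5*I)/4 = ¾ + (5*I + g*√5)/4 = ¾ + (5*I/4 + g*√5/4) = ¾ + 5*I/4 + g*√5/4)
(-3 + H(6, -2/(-3)))*2 = (-3 + (¾ + 5*(-2/(-3))/4 + (¼)*6*√5))*2 = (-3 + (¾ + 5*(-2*(-⅓))/4 + 3*√5/2))*2 = (-3 + (¾ + (5/4)*(⅔) + 3*√5/2))*2 = (-3 + (¾ + ⅚ + 3*√5/2))*2 = (-3 + (19/12 + 3*√5/2))*2 = (-17/12 + 3*√5/2)*2 = -17/6 + 3*√5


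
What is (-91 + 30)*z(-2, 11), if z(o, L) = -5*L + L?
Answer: 2684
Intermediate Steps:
z(o, L) = -4*L
(-91 + 30)*z(-2, 11) = (-91 + 30)*(-4*11) = -61*(-44) = 2684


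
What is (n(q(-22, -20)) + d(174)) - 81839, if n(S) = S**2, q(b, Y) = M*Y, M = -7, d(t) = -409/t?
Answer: -10829995/174 ≈ -62241.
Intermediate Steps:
q(b, Y) = -7*Y
(n(q(-22, -20)) + d(174)) - 81839 = ((-7*(-20))**2 - 409/174) - 81839 = (140**2 - 409*1/174) - 81839 = (19600 - 409/174) - 81839 = 3409991/174 - 81839 = -10829995/174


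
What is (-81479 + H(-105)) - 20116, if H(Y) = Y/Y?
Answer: -101594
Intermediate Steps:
H(Y) = 1
(-81479 + H(-105)) - 20116 = (-81479 + 1) - 20116 = -81478 - 20116 = -101594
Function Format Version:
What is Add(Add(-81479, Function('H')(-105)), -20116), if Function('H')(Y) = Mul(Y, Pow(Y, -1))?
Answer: -101594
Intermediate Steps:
Function('H')(Y) = 1
Add(Add(-81479, Function('H')(-105)), -20116) = Add(Add(-81479, 1), -20116) = Add(-81478, -20116) = -101594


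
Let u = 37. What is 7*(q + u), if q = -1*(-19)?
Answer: 392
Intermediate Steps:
q = 19
7*(q + u) = 7*(19 + 37) = 7*56 = 392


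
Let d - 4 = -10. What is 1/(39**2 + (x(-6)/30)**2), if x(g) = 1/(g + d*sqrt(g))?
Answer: 32400*(2*sqrt(6) + 5*I)/(98560800*sqrt(6) + 246401999*I) ≈ 0.00065746 + 1.4779e-12*I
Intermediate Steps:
d = -6 (d = 4 - 10 = -6)
x(g) = 1/(g - 6*sqrt(g))
1/(39**2 + (x(-6)/30)**2) = 1/(39**2 + (1/(-6 - 6*I*sqrt(6)*30))**2) = 1/(1521 + ((1/30)/(-6 - 6*I*sqrt(6)))**2) = 1/(1521 + (1/(30*(-6 - 6*I*sqrt(6))))**2) = 1/(1521 + 1/(900*(-6 - 6*I*sqrt(6))**2))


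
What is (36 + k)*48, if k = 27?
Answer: 3024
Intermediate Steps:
(36 + k)*48 = (36 + 27)*48 = 63*48 = 3024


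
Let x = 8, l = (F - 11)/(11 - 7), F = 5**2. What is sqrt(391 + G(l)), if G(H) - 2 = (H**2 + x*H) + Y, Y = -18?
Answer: sqrt(1661)/2 ≈ 20.378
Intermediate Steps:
F = 25
l = 7/2 (l = (25 - 11)/(11 - 7) = 14/4 = 14*(1/4) = 7/2 ≈ 3.5000)
G(H) = -16 + H**2 + 8*H (G(H) = 2 + ((H**2 + 8*H) - 18) = 2 + (-18 + H**2 + 8*H) = -16 + H**2 + 8*H)
sqrt(391 + G(l)) = sqrt(391 + (-16 + (7/2)**2 + 8*(7/2))) = sqrt(391 + (-16 + 49/4 + 28)) = sqrt(391 + 97/4) = sqrt(1661/4) = sqrt(1661)/2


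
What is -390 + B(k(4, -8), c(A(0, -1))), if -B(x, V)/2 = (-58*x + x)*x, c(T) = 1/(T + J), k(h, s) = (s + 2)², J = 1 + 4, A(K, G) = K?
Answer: 147354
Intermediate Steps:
J = 5
k(h, s) = (2 + s)²
c(T) = 1/(5 + T) (c(T) = 1/(T + 5) = 1/(5 + T))
B(x, V) = 114*x² (B(x, V) = -2*(-58*x + x)*x = -2*(-57*x)*x = -(-114)*x² = 114*x²)
-390 + B(k(4, -8), c(A(0, -1))) = -390 + 114*((2 - 8)²)² = -390 + 114*((-6)²)² = -390 + 114*36² = -390 + 114*1296 = -390 + 147744 = 147354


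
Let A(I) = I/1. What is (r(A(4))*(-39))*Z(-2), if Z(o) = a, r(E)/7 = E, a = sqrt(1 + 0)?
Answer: -1092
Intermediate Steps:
A(I) = I (A(I) = I*1 = I)
a = 1 (a = sqrt(1) = 1)
r(E) = 7*E
Z(o) = 1
(r(A(4))*(-39))*Z(-2) = ((7*4)*(-39))*1 = (28*(-39))*1 = -1092*1 = -1092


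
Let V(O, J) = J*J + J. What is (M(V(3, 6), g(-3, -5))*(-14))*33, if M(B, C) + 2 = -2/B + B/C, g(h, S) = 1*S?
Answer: 24134/5 ≈ 4826.8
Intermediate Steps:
V(O, J) = J + J² (V(O, J) = J² + J = J + J²)
g(h, S) = S
M(B, C) = -2 - 2/B + B/C (M(B, C) = -2 + (-2/B + B/C) = -2 - 2/B + B/C)
(M(V(3, 6), g(-3, -5))*(-14))*33 = ((-2 - 2*1/(6*(1 + 6)) + (6*(1 + 6))/(-5))*(-14))*33 = ((-2 - 2/(6*7) + (6*7)*(-⅕))*(-14))*33 = ((-2 - 2/42 + 42*(-⅕))*(-14))*33 = ((-2 - 2*1/42 - 42/5)*(-14))*33 = ((-2 - 1/21 - 42/5)*(-14))*33 = -1097/105*(-14)*33 = (2194/15)*33 = 24134/5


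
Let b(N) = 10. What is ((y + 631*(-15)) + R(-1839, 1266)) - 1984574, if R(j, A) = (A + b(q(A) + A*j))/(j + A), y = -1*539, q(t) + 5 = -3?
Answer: -1142894470/573 ≈ -1.9946e+6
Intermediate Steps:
q(t) = -8 (q(t) = -5 - 3 = -8)
y = -539
R(j, A) = (10 + A)/(A + j) (R(j, A) = (A + 10)/(j + A) = (10 + A)/(A + j))
((y + 631*(-15)) + R(-1839, 1266)) - 1984574 = ((-539 + 631*(-15)) + (10 + 1266)/(1266 - 1839)) - 1984574 = ((-539 - 9465) + 1276/(-573)) - 1984574 = (-10004 - 1/573*1276) - 1984574 = (-10004 - 1276/573) - 1984574 = -5733568/573 - 1984574 = -1142894470/573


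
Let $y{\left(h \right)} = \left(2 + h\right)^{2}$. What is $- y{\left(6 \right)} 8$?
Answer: $-512$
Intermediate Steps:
$- y{\left(6 \right)} 8 = - \left(2 + 6\right)^{2} \cdot 8 = - 8^{2} \cdot 8 = \left(-1\right) 64 \cdot 8 = \left(-64\right) 8 = -512$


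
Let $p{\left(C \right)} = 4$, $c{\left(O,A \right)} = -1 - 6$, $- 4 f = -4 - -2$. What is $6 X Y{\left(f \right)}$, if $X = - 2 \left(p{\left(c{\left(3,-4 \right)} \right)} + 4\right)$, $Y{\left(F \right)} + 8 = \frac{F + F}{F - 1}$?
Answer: $960$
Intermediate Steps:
$f = \frac{1}{2}$ ($f = - \frac{-4 - -2}{4} = - \frac{-4 + 2}{4} = \left(- \frac{1}{4}\right) \left(-2\right) = \frac{1}{2} \approx 0.5$)
$Y{\left(F \right)} = -8 + \frac{2 F}{-1 + F}$ ($Y{\left(F \right)} = -8 + \frac{F + F}{F - 1} = -8 + \frac{2 F}{-1 + F}$)
$c{\left(O,A \right)} = -7$ ($c{\left(O,A \right)} = -1 - 6 = -7$)
$X = -16$ ($X = - 2 \left(4 + 4\right) = \left(-2\right) 8 = -16$)
$6 X Y{\left(f \right)} = 6 \left(-16\right) \frac{2 \left(4 - \frac{3}{2}\right)}{-1 + \frac{1}{2}} = - 96 \frac{2 \left(4 - \frac{3}{2}\right)}{- \frac{1}{2}} = - 96 \cdot 2 \left(-2\right) \frac{5}{2} = \left(-96\right) \left(-10\right) = 960$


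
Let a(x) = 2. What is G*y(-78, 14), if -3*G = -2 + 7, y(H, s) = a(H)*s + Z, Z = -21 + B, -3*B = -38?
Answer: -295/9 ≈ -32.778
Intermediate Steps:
B = 38/3 (B = -⅓*(-38) = 38/3 ≈ 12.667)
Z = -25/3 (Z = -21 + 38/3 = -25/3 ≈ -8.3333)
y(H, s) = -25/3 + 2*s (y(H, s) = 2*s - 25/3 = -25/3 + 2*s)
G = -5/3 (G = -(-2 + 7)/3 = -⅓*5 = -5/3 ≈ -1.6667)
G*y(-78, 14) = -5*(-25/3 + 2*14)/3 = -5*(-25/3 + 28)/3 = -5/3*59/3 = -295/9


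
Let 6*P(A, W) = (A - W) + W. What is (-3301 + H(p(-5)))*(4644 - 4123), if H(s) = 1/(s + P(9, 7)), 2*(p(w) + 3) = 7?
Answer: -3439121/2 ≈ -1.7196e+6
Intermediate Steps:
P(A, W) = A/6 (P(A, W) = ((A - W) + W)/6 = A/6)
p(w) = ½ (p(w) = -3 + (½)*7 = -3 + 7/2 = ½)
H(s) = 1/(3/2 + s) (H(s) = 1/(s + (⅙)*9) = 1/(s + 3/2) = 1/(3/2 + s))
(-3301 + H(p(-5)))*(4644 - 4123) = (-3301 + 2/(3 + 2*(½)))*(4644 - 4123) = (-3301 + 2/(3 + 1))*521 = (-3301 + 2/4)*521 = (-3301 + 2*(¼))*521 = (-3301 + ½)*521 = -6601/2*521 = -3439121/2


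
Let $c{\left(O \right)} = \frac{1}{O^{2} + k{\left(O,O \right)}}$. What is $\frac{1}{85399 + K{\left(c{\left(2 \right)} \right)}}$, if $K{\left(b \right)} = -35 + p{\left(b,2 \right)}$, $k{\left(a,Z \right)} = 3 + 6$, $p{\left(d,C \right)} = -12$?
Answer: $\frac{1}{85352} \approx 1.1716 \cdot 10^{-5}$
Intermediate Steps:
$k{\left(a,Z \right)} = 9$
$c{\left(O \right)} = \frac{1}{9 + O^{2}}$ ($c{\left(O \right)} = \frac{1}{O^{2} + 9} = \frac{1}{9 + O^{2}}$)
$K{\left(b \right)} = -47$ ($K{\left(b \right)} = -35 - 12 = -47$)
$\frac{1}{85399 + K{\left(c{\left(2 \right)} \right)}} = \frac{1}{85399 - 47} = \frac{1}{85352}$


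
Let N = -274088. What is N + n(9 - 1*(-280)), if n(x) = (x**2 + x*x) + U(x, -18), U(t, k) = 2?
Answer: -107044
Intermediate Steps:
n(x) = 2 + 2*x**2 (n(x) = (x**2 + x*x) + 2 = (x**2 + x**2) + 2 = 2*x**2 + 2 = 2 + 2*x**2)
N + n(9 - 1*(-280)) = -274088 + (2 + 2*(9 - 1*(-280))**2) = -274088 + (2 + 2*(9 + 280)**2) = -274088 + (2 + 2*289**2) = -274088 + (2 + 2*83521) = -274088 + (2 + 167042) = -274088 + 167044 = -107044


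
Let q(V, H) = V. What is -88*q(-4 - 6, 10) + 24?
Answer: 904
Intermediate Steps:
-88*q(-4 - 6, 10) + 24 = -88*(-4 - 6) + 24 = -88*(-10) + 24 = 880 + 24 = 904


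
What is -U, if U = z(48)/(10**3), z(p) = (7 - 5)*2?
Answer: -1/250 ≈ -0.0040000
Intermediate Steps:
z(p) = 4 (z(p) = 2*2 = 4)
U = 1/250 (U = 4/(10**3) = 4/1000 = 4*(1/1000) = 1/250 ≈ 0.0040000)
-U = -1*1/250 = -1/250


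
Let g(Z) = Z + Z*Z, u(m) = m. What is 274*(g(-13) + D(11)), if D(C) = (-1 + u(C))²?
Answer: 70144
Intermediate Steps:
g(Z) = Z + Z²
D(C) = (-1 + C)²
274*(g(-13) + D(11)) = 274*(-13*(1 - 13) + (-1 + 11)²) = 274*(-13*(-12) + 10²) = 274*(156 + 100) = 274*256 = 70144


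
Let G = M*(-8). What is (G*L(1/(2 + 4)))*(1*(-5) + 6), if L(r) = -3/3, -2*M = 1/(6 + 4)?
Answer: -⅖ ≈ -0.40000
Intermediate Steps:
M = -1/20 (M = -1/(2*(6 + 4)) = -½/10 = -½*⅒ = -1/20 ≈ -0.050000)
L(r) = -1 (L(r) = -3*⅓ = -1)
G = ⅖ (G = -1/20*(-8) = ⅖ ≈ 0.40000)
(G*L(1/(2 + 4)))*(1*(-5) + 6) = ((⅖)*(-1))*(1*(-5) + 6) = -2*(-5 + 6)/5 = -⅖*1 = -⅖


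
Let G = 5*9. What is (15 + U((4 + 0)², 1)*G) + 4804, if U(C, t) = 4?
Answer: 4999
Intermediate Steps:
G = 45
(15 + U((4 + 0)², 1)*G) + 4804 = (15 + 4*45) + 4804 = (15 + 180) + 4804 = 195 + 4804 = 4999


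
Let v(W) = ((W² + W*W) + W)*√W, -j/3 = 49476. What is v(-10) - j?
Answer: 148428 + 190*I*√10 ≈ 1.4843e+5 + 600.83*I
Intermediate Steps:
j = -148428 (j = -3*49476 = -148428)
v(W) = √W*(W + 2*W²) (v(W) = ((W² + W²) + W)*√W = (2*W² + W)*√W = (W + 2*W²)*√W = √W*(W + 2*W²))
v(-10) - j = (-10)^(3/2)*(1 + 2*(-10)) - 1*(-148428) = (-10*I*√10)*(1 - 20) + 148428 = -10*I*√10*(-19) + 148428 = 190*I*√10 + 148428 = 148428 + 190*I*√10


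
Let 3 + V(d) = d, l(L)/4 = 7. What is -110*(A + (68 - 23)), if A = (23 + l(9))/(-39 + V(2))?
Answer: -19239/4 ≈ -4809.8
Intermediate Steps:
l(L) = 28 (l(L) = 4*7 = 28)
V(d) = -3 + d
A = -51/40 (A = (23 + 28)/(-39 + (-3 + 2)) = 51/(-39 - 1) = 51/(-40) = 51*(-1/40) = -51/40 ≈ -1.2750)
-110*(A + (68 - 23)) = -110*(-51/40 + (68 - 23)) = -110*(-51/40 + 45) = -110*1749/40 = -19239/4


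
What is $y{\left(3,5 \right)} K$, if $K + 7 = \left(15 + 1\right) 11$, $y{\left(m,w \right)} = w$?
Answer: $845$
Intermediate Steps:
$K = 169$ ($K = -7 + \left(15 + 1\right) 11 = -7 + 16 \cdot 11 = -7 + 176 = 169$)
$y{\left(3,5 \right)} K = 5 \cdot 169 = 845$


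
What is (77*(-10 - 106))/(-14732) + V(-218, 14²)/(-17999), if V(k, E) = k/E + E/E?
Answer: 135821851/224015554 ≈ 0.60631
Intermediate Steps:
V(k, E) = 1 + k/E (V(k, E) = k/E + 1 = 1 + k/E)
(77*(-10 - 106))/(-14732) + V(-218, 14²)/(-17999) = (77*(-10 - 106))/(-14732) + ((14² - 218)/(14²))/(-17999) = (77*(-116))*(-1/14732) + ((196 - 218)/196)*(-1/17999) = -8932*(-1/14732) + ((1/196)*(-22))*(-1/17999) = 77/127 - 11/98*(-1/17999) = 77/127 + 11/1763902 = 135821851/224015554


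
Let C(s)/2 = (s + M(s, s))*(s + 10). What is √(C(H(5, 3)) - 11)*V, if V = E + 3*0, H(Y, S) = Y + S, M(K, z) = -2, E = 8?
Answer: 8*√205 ≈ 114.54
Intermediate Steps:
H(Y, S) = S + Y
C(s) = 2*(-2 + s)*(10 + s) (C(s) = 2*((s - 2)*(s + 10)) = 2*((-2 + s)*(10 + s)) = 2*(-2 + s)*(10 + s))
V = 8 (V = 8 + 3*0 = 8 + 0 = 8)
√(C(H(5, 3)) - 11)*V = √((-40 + 2*(3 + 5)² + 16*(3 + 5)) - 11)*8 = √((-40 + 2*8² + 16*8) - 11)*8 = √((-40 + 2*64 + 128) - 11)*8 = √((-40 + 128 + 128) - 11)*8 = √(216 - 11)*8 = √205*8 = 8*√205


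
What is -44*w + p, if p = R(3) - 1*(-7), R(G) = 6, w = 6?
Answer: -251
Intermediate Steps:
p = 13 (p = 6 - 1*(-7) = 6 + 7 = 13)
-44*w + p = -44*6 + 13 = -264 + 13 = -251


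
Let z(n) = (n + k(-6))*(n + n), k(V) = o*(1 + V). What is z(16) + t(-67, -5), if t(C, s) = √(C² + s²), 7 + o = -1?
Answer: 1792 + √4514 ≈ 1859.2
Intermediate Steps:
o = -8 (o = -7 - 1 = -8)
k(V) = -8 - 8*V (k(V) = -8*(1 + V) = -8 - 8*V)
z(n) = 2*n*(40 + n) (z(n) = (n + (-8 - 8*(-6)))*(n + n) = (n + (-8 + 48))*(2*n) = (n + 40)*(2*n) = (40 + n)*(2*n) = 2*n*(40 + n))
z(16) + t(-67, -5) = 2*16*(40 + 16) + √((-67)² + (-5)²) = 2*16*56 + √(4489 + 25) = 1792 + √4514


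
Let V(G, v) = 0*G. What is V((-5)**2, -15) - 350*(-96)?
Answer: 33600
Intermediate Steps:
V(G, v) = 0
V((-5)**2, -15) - 350*(-96) = 0 - 350*(-96) = 0 + 33600 = 33600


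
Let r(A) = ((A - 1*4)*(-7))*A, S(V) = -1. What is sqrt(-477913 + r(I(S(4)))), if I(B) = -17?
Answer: 2*I*sqrt(120103) ≈ 693.12*I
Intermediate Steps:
r(A) = A*(28 - 7*A) (r(A) = ((A - 4)*(-7))*A = ((-4 + A)*(-7))*A = (28 - 7*A)*A = A*(28 - 7*A))
sqrt(-477913 + r(I(S(4)))) = sqrt(-477913 + 7*(-17)*(4 - 1*(-17))) = sqrt(-477913 + 7*(-17)*(4 + 17)) = sqrt(-477913 + 7*(-17)*21) = sqrt(-477913 - 2499) = sqrt(-480412) = 2*I*sqrt(120103)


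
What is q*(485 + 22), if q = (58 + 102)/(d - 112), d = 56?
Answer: -10140/7 ≈ -1448.6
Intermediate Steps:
q = -20/7 (q = (58 + 102)/(56 - 112) = 160/(-56) = 160*(-1/56) = -20/7 ≈ -2.8571)
q*(485 + 22) = -20*(485 + 22)/7 = -20/7*507 = -10140/7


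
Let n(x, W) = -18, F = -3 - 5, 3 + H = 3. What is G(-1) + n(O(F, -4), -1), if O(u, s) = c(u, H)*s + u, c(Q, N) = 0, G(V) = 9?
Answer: -9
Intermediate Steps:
H = 0 (H = -3 + 3 = 0)
F = -8
O(u, s) = u (O(u, s) = 0*s + u = 0 + u = u)
G(-1) + n(O(F, -4), -1) = 9 - 18 = -9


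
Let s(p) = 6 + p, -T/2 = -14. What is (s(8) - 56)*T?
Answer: -1176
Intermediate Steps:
T = 28 (T = -2*(-14) = 28)
(s(8) - 56)*T = ((6 + 8) - 56)*28 = (14 - 56)*28 = -42*28 = -1176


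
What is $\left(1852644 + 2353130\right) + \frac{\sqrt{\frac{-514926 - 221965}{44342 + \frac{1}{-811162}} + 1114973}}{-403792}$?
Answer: $4205774 - \frac{\sqrt{29437948928163278201389819}}{2074830126481168} \approx 4.2058 \cdot 10^{6}$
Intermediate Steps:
$\left(1852644 + 2353130\right) + \frac{\sqrt{\frac{-514926 - 221965}{44342 + \frac{1}{-811162}} + 1114973}}{-403792} = 4205774 + \sqrt{- \frac{736891}{44342 - \frac{1}{811162}} + 1114973} \left(- \frac{1}{403792}\right) = 4205774 + \sqrt{- \frac{736891}{\frac{35968545403}{811162}} + 1114973} \left(- \frac{1}{403792}\right) = 4205774 + \sqrt{\left(-736891\right) \frac{811162}{35968545403} + 1114973} \left(- \frac{1}{403792}\right) = 4205774 + \sqrt{- \frac{597737977342}{35968545403} + 1114973} \left(- \frac{1}{403792}\right) = 4205774 + \sqrt{\frac{40103359235641777}{35968545403}} \left(- \frac{1}{403792}\right) = 4205774 + \frac{\sqrt{29437948928163278201389819}}{5138363629} \left(- \frac{1}{403792}\right) = 4205774 - \frac{\sqrt{29437948928163278201389819}}{2074830126481168}$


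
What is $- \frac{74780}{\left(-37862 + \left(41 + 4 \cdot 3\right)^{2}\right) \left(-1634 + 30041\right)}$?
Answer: $\frac{74780}{995750571} \approx 7.5099 \cdot 10^{-5}$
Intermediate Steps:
$- \frac{74780}{\left(-37862 + \left(41 + 4 \cdot 3\right)^{2}\right) \left(-1634 + 30041\right)} = - \frac{74780}{\left(-37862 + \left(41 + 12\right)^{2}\right) 28407} = - \frac{74780}{\left(-37862 + 53^{2}\right) 28407} = - \frac{74780}{\left(-37862 + 2809\right) 28407} = - \frac{74780}{\left(-35053\right) 28407} = - \frac{74780}{-995750571} = \left(-74780\right) \left(- \frac{1}{995750571}\right) = \frac{74780}{995750571}$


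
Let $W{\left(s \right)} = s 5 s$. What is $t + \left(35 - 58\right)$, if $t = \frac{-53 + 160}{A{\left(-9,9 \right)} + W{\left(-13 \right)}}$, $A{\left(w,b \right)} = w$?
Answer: $- \frac{19121}{836} \approx -22.872$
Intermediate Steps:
$W{\left(s \right)} = 5 s^{2}$ ($W{\left(s \right)} = 5 s s = 5 s^{2}$)
$t = \frac{107}{836}$ ($t = \frac{-53 + 160}{-9 + 5 \left(-13\right)^{2}} = \frac{107}{-9 + 5 \cdot 169} = \frac{107}{-9 + 845} = \frac{107}{836} \approx 0.12799$)
$t + \left(35 - 58\right) = \frac{107}{836} + \left(35 - 58\right) = \frac{107}{836} - 23 = - \frac{19121}{836}$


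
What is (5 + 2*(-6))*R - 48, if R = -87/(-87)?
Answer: -55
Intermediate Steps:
R = 1 (R = -87*(-1/87) = 1)
(5 + 2*(-6))*R - 48 = (5 + 2*(-6))*1 - 48 = (5 - 12)*1 - 48 = -7*1 - 48 = -7 - 48 = -55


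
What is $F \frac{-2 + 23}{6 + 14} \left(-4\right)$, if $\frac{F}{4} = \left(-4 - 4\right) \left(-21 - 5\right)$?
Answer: $- \frac{17472}{5} \approx -3494.4$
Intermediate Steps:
$F = 832$ ($F = 4 \left(-4 - 4\right) \left(-21 - 5\right) = 4 \left(\left(-8\right) \left(-26\right)\right) = 4 \cdot 208 = 832$)
$F \frac{-2 + 23}{6 + 14} \left(-4\right) = 832 \frac{-2 + 23}{6 + 14} \left(-4\right) = 832 \cdot \frac{21}{20} \left(-4\right) = \frac{4368}{5} \left(-4\right) = - \frac{17472}{5}$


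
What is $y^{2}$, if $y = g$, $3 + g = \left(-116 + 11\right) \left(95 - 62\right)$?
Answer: $12027024$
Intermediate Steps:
$g = -3468$ ($g = -3 + \left(-116 + 11\right) \left(95 - 62\right) = -3 - 3465 = -3468$)
$y = -3468$
$y^{2} = \left(-3468\right)^{2} = 12027024$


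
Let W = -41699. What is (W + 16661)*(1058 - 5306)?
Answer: 106361424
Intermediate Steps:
(W + 16661)*(1058 - 5306) = (-41699 + 16661)*(1058 - 5306) = -25038*(-4248) = 106361424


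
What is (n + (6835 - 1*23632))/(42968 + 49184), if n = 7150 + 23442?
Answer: 13795/92152 ≈ 0.14970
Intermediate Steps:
n = 30592
(n + (6835 - 1*23632))/(42968 + 49184) = (30592 + (6835 - 1*23632))/(42968 + 49184) = (30592 + (6835 - 23632))/92152 = (30592 - 16797)*(1/92152) = 13795*(1/92152) = 13795/92152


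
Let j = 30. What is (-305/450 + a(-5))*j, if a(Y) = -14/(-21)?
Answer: -⅓ ≈ -0.33333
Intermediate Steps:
a(Y) = ⅔ (a(Y) = -14*(-1/21) = ⅔)
(-305/450 + a(-5))*j = (-305/450 + ⅔)*30 = (-305*1/450 + ⅔)*30 = (-61/90 + ⅔)*30 = -1/90*30 = -⅓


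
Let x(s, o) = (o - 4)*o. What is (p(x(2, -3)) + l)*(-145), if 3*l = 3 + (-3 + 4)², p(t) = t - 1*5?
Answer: -7540/3 ≈ -2513.3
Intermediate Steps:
x(s, o) = o*(-4 + o) (x(s, o) = (-4 + o)*o = o*(-4 + o))
p(t) = -5 + t (p(t) = t - 5 = -5 + t)
l = 4/3 (l = (3 + (-3 + 4)²)/3 = (3 + 1²)/3 = (3 + 1)/3 = (⅓)*4 = 4/3 ≈ 1.3333)
(p(x(2, -3)) + l)*(-145) = ((-5 - 3*(-4 - 3)) + 4/3)*(-145) = ((-5 - 3*(-7)) + 4/3)*(-145) = ((-5 + 21) + 4/3)*(-145) = (16 + 4/3)*(-145) = (52/3)*(-145) = -7540/3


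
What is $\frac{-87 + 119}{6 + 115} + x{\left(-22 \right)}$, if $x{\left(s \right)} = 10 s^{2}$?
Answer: $\frac{585672}{121} \approx 4840.3$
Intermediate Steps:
$\frac{-87 + 119}{6 + 115} + x{\left(-22 \right)} = \frac{-87 + 119}{6 + 115} + 10 \left(-22\right)^{2} = \frac{32}{121} + 10 \cdot 484 = 32 \cdot \frac{1}{121} + 4840 = \frac{32}{121} + 4840 = \frac{585672}{121}$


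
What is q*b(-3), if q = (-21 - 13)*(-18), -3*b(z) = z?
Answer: 612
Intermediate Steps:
b(z) = -z/3
q = 612 (q = -34*(-18) = 612)
q*b(-3) = 612*(-1/3*(-3)) = 612*1 = 612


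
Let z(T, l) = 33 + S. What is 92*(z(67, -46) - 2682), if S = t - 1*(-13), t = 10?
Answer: -241592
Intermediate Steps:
S = 23 (S = 10 - 1*(-13) = 10 + 13 = 23)
z(T, l) = 56 (z(T, l) = 33 + 23 = 56)
92*(z(67, -46) - 2682) = 92*(56 - 2682) = 92*(-2626) = -241592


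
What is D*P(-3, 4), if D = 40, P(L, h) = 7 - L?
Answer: 400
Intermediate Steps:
D*P(-3, 4) = 40*(7 - 1*(-3)) = 40*(7 + 3) = 40*10 = 400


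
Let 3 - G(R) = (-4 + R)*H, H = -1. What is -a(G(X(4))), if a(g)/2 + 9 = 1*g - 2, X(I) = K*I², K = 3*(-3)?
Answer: 312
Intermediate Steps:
K = -9
X(I) = -9*I²
G(R) = -1 + R (G(R) = 3 - (-4 + R)*(-1) = 3 - (4 - R) = 3 + (-4 + R) = -1 + R)
a(g) = -22 + 2*g (a(g) = -18 + 2*(1*g - 2) = -18 + 2*(g - 2) = -18 + 2*(-2 + g) = -18 + (-4 + 2*g) = -22 + 2*g)
-a(G(X(4))) = -(-22 + 2*(-1 - 9*4²)) = -(-22 + 2*(-1 - 9*16)) = -(-22 + 2*(-1 - 144)) = -(-22 + 2*(-145)) = -(-22 - 290) = -1*(-312) = 312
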